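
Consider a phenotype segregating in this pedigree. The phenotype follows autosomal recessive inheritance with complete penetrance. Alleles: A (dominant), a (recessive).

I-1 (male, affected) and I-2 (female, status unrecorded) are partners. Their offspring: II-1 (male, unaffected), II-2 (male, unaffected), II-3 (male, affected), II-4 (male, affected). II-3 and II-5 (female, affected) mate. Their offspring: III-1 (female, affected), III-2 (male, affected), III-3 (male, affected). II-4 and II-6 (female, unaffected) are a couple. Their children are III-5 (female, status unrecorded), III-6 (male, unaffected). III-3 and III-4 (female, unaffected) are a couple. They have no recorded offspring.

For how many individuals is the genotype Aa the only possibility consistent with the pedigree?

Obligate heterozygotes: I-2 passed A to II-1 (Aa, whose a came from I-1) and passed a to II-3 (aa), so I-2 is Aa; II-1 is unaffected so carries A and received a from I-1 (aa), so II-1 is Aa; II-2 is unaffected so carries A and received a from I-1 (aa), so II-2 is Aa; III-6 is unaffected so carries A and received a from II-4 (aa), so III-6 is Aa.
Every other individual is either homozygous by phenotype or has at least one consistent homozygous assignment, so the count is 4.

4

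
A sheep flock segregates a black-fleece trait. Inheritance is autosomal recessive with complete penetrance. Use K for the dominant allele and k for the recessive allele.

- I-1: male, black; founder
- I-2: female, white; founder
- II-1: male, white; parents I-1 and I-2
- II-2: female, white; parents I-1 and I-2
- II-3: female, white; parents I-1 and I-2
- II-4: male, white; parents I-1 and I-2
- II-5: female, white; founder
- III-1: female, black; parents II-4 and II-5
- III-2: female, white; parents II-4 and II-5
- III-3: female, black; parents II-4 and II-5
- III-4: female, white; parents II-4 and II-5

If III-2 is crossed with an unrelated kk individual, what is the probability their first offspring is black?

1/3

II-4 is white so carries K and received k from I-1 (kk), so II-4 is Kk.
II-5 is white so carries K and passed k to III-1 (kk), so II-5 is Kk.
III-2 is a white offspring of II-4 (Kk) × II-5 (Kk), whose cross gives 1/4 KK : 1/2 Kk : 1/4 kk; conditioning on being white, III-2 is KK with probability 1/3, Kk with probability 2/3.
Summing over parental genotype combinations, P(offspring is black) = 2/3·1/2 = 1/3.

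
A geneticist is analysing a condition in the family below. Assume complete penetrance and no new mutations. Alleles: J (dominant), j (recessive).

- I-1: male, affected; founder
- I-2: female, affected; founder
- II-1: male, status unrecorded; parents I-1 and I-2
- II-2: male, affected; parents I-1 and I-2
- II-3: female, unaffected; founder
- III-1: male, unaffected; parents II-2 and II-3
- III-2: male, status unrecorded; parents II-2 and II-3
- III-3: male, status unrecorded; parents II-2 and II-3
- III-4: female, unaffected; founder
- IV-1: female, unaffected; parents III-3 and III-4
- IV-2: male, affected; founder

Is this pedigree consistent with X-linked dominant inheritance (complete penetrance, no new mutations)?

Yes

A consistent assignment under X-linked dominant exists: I-1 X^J Y, I-2 X^J X^J, II-1 X^J Y, II-2 X^J Y, II-3 X^j X^j, III-1 X^j Y, III-2 X^j Y, III-3 X^j Y, III-4 X^j X^j, IV-1 X^j X^j, IV-2 X^J Y.
In this assignment every recorded phenotype matches its genotype and every non-founder's genotype is obtainable from its parents' genotypes, so the pedigree is consistent.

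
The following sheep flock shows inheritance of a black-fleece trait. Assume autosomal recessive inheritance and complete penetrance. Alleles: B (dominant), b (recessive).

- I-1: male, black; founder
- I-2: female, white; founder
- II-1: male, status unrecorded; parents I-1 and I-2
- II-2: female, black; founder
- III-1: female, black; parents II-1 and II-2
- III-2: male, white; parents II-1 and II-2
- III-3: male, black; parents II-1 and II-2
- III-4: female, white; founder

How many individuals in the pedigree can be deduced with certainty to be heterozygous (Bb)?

2

Obligate heterozygotes: II-1 passed B to III-2 (Bb, whose b came from II-2) and received b from I-1 (bb), so II-1 is Bb; III-2 is white so carries B and received b from II-2 (bb), so III-2 is Bb.
Every other individual is either homozygous by phenotype or has at least one consistent homozygous assignment, so the count is 2.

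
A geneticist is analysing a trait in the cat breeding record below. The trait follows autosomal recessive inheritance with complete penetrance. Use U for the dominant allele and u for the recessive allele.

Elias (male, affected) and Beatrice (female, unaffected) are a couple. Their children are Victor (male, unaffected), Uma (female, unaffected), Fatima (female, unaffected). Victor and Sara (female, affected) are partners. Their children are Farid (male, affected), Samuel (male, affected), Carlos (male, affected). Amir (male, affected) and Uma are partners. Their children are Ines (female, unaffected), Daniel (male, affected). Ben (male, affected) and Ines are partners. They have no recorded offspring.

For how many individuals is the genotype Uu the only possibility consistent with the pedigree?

4

Obligate heterozygotes: Victor is unaffected so carries U and received u from Elias (uu), so Victor is Uu; Uma is unaffected so carries U and received u from Elias (uu), so Uma is Uu; Fatima is unaffected so carries U and received u from Elias (uu), so Fatima is Uu; Ines is unaffected so carries U and received u from Amir (uu), so Ines is Uu.
Every other individual is either homozygous by phenotype or has at least one consistent homozygous assignment, so the count is 4.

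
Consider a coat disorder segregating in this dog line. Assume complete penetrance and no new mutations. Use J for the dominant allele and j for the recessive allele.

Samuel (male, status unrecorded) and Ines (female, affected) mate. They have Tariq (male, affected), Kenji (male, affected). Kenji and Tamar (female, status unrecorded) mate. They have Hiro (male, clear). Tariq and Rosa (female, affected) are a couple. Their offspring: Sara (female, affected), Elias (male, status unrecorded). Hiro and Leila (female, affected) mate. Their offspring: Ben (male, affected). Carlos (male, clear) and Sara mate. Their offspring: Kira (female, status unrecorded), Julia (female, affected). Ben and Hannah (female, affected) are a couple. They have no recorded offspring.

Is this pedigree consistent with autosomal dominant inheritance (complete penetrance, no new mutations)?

A consistent assignment under autosomal dominant exists: Samuel JJ, Ines Jj, Tariq JJ, Kenji Jj, Tamar Jj, Rosa JJ, Hiro jj, Leila JJ, Sara JJ, Elias JJ, Carlos jj, Ben Jj, Hannah JJ, Kira Jj, Julia Jj.
In this assignment every recorded phenotype matches its genotype and every non-founder's genotype is obtainable from its parents' genotypes, so the pedigree is consistent.

Yes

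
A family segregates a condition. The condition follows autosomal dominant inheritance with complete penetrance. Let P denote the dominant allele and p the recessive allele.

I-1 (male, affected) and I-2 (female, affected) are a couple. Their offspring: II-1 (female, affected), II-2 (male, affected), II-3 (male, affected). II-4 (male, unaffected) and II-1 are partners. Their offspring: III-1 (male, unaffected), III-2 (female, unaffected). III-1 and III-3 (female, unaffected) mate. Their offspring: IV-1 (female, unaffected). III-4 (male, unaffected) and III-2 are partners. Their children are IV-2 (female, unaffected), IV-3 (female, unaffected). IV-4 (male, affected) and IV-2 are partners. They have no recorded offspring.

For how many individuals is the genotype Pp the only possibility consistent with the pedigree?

Obligate heterozygotes: II-1 is affected so carries P and passed p to III-1 (pp), so II-1 is Pp.
Every other individual is either homozygous by phenotype or has at least one consistent homozygous assignment, so the count is 1.

1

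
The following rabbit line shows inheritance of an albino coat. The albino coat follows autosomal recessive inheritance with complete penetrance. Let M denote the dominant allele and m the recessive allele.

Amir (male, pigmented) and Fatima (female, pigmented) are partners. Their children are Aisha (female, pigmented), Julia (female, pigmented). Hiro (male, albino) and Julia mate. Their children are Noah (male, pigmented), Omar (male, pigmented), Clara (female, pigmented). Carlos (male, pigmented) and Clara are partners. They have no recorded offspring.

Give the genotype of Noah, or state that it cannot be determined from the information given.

Mm

From phenotype alone, Noah is MM or Mm.
Noah is pigmented so carries M and received m from Hiro (mm), so Noah is Mm.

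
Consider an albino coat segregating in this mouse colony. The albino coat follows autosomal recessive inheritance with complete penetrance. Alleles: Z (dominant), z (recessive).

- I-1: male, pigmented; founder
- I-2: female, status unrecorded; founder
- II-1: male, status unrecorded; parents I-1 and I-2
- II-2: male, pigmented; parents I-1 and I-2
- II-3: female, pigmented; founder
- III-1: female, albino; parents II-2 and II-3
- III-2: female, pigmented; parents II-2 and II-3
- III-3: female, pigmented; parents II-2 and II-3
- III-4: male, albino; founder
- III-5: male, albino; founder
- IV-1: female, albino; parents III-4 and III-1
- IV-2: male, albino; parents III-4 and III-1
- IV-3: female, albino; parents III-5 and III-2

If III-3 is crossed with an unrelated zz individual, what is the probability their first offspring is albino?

II-2 is pigmented so carries Z and passed z to III-1 (zz), so II-2 is Zz.
II-3 is pigmented so carries Z and passed z to III-1 (zz), so II-3 is Zz.
III-3 is a pigmented offspring of II-2 (Zz) × II-3 (Zz), whose cross gives 1/4 ZZ : 1/2 Zz : 1/4 zz; conditioning on being pigmented, III-3 is ZZ with probability 1/3, Zz with probability 2/3.
Summing over parental genotype combinations, P(offspring is albino) = 2/3·1/2 = 1/3.

1/3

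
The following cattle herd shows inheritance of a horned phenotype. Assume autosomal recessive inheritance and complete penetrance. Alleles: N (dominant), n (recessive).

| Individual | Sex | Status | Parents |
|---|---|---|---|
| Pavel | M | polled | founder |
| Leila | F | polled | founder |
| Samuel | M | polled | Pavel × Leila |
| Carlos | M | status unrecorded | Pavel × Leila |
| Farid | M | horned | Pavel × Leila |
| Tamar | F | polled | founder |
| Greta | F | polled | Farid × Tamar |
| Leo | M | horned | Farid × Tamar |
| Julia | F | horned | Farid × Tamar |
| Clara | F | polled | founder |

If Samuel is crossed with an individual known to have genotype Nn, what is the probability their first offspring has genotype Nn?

1/2

Pavel is polled so carries N and passed n to Farid (nn), so Pavel is Nn.
Leila is polled so carries N and passed n to Farid (nn), so Leila is Nn.
Samuel is a polled offspring of Pavel (Nn) × Leila (Nn), whose cross gives 1/4 NN : 1/2 Nn : 1/4 nn; conditioning on being polled, Samuel is NN with probability 1/3, Nn with probability 2/3.
Summing over parental genotype combinations, P(offspring has genotype Nn) = 1/3·1/2 + 2/3·1/2 = 1/2.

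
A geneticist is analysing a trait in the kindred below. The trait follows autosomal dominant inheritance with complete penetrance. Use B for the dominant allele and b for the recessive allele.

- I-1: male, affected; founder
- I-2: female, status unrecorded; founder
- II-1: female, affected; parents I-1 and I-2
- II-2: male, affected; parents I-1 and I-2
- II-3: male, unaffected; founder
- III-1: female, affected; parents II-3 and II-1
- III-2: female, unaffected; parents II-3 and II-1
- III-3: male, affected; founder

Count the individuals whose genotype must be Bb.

Obligate heterozygotes: II-1 is affected so carries B and passed b to III-2 (bb), so II-1 is Bb; III-1 is affected so carries B and received b from II-3 (bb), so III-1 is Bb.
Every other individual is either homozygous by phenotype or has at least one consistent homozygous assignment, so the count is 2.

2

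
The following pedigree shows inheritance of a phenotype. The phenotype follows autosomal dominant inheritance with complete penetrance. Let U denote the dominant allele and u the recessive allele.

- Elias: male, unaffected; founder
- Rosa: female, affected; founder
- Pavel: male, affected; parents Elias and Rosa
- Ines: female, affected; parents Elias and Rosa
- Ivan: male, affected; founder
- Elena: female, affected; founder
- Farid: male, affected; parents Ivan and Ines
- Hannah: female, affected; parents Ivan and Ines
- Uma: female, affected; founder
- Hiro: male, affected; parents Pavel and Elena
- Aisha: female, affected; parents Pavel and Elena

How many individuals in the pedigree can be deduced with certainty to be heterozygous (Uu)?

Obligate heterozygotes: Pavel is affected so carries U and received u from Elias (uu), so Pavel is Uu; Ines is affected so carries U and received u from Elias (uu), so Ines is Uu.
Every other individual is either homozygous by phenotype or has at least one consistent homozygous assignment, so the count is 2.

2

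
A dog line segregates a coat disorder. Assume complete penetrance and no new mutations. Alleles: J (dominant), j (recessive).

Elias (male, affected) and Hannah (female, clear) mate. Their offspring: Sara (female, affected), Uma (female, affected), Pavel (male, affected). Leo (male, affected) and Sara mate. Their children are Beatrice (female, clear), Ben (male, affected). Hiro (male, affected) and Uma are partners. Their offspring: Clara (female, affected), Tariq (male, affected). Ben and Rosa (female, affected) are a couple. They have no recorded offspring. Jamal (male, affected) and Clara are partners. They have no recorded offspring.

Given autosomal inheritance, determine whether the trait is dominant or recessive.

Leo and Sara are both affected yet have a clear child Beatrice. Under a recessive model two affected parents are homozygous and every child would be affected, so the trait cannot be recessive.

dominant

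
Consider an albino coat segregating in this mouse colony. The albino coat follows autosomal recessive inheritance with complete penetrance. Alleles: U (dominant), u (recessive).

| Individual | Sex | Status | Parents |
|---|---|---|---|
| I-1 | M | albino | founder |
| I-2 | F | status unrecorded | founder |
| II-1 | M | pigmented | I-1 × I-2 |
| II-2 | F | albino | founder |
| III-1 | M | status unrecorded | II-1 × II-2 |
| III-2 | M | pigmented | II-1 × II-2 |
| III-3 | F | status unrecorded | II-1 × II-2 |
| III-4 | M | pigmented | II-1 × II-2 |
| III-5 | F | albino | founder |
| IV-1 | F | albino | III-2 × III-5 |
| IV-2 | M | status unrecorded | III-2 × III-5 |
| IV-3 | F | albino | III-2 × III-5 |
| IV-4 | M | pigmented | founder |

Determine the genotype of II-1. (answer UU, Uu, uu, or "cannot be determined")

Uu

From phenotype alone, II-1 is UU or Uu.
II-1 is pigmented so carries U and received u from I-1 (uu), so II-1 is Uu.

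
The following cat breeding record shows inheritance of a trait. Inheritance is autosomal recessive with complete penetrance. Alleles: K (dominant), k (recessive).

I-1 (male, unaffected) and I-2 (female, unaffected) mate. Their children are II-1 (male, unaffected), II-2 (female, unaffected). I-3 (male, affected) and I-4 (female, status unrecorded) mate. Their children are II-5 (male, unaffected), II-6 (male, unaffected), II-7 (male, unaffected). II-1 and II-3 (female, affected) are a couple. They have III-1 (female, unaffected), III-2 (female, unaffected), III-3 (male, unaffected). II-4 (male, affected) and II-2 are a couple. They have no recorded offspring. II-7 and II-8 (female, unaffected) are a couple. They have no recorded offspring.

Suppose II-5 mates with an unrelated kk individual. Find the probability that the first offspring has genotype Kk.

1/2

II-5 is unaffected so carries K and received k from I-3 (kk), so II-5 is Kk.
The cross gives 1/2 Kk : 1/2 kk, so P(offspring has genotype Kk) = 1/2.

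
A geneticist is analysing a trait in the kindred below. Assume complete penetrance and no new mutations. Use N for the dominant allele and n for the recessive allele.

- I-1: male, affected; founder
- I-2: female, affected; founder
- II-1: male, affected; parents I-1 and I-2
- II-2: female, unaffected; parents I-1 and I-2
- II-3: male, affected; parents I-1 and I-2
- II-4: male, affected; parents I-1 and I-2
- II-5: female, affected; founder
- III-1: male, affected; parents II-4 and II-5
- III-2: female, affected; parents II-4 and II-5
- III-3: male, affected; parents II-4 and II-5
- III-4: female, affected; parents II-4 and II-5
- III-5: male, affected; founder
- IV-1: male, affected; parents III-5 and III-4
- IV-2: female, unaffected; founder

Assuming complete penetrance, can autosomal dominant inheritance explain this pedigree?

A consistent assignment under autosomal dominant exists: I-1 Nn, I-2 Nn, II-1 NN, II-2 nn, II-3 NN, II-4 NN, II-5 NN, III-1 NN, III-2 NN, III-3 NN, III-4 NN, III-5 NN, IV-1 NN, IV-2 nn.
In this assignment every recorded phenotype matches its genotype and every non-founder's genotype is obtainable from its parents' genotypes, so the pedigree is consistent.

Yes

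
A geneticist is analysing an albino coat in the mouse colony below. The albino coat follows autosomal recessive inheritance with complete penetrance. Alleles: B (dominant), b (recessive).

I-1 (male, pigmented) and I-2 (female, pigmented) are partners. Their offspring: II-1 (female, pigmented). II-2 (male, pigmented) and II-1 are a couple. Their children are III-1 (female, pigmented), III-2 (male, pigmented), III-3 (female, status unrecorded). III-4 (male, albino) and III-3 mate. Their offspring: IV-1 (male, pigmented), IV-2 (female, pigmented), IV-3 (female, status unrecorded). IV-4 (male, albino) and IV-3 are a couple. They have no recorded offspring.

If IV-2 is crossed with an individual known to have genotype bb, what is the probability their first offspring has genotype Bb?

1/2

IV-2 is pigmented so carries B and received b from III-4 (bb), so IV-2 is Bb.
The cross gives 1/2 Bb : 1/2 bb, so P(offspring has genotype Bb) = 1/2.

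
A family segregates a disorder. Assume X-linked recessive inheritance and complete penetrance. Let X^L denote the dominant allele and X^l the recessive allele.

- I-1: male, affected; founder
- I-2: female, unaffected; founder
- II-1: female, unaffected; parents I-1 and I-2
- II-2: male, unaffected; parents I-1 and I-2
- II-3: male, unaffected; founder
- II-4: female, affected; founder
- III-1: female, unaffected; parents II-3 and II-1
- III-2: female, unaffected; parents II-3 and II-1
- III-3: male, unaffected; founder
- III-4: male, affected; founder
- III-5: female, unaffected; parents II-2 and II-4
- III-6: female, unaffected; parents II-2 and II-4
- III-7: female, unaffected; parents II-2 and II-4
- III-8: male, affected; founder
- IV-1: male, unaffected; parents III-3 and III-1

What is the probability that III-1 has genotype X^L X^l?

1/3

II-3 is unaffected, so II-3 is X^L Y.
II-1 is unaffected so carries L and received l from I-1 (X^l Y), so II-1 is X^L X^l.
Their cross gives offspring ratios 1/2 X^L X^L : 1/2 X^L X^l. Conditioning on III-1 being unaffected, P(X^L X^l) = 1/2 / 1 = 1/2 before taking III-1's own offspring into account.
III-3 is unaffected, so III-3 is X^L Y.
Now use III-1's offspring. Probability of each recorded status — unaffected son IV-1: 1/2 if III-1 is X^L X^l, 1 if X^L X^L.
Bayes: P(X^L X^l) = 1/2·1/2 / (1/2·1/2 + 1/2·1) = 1/3.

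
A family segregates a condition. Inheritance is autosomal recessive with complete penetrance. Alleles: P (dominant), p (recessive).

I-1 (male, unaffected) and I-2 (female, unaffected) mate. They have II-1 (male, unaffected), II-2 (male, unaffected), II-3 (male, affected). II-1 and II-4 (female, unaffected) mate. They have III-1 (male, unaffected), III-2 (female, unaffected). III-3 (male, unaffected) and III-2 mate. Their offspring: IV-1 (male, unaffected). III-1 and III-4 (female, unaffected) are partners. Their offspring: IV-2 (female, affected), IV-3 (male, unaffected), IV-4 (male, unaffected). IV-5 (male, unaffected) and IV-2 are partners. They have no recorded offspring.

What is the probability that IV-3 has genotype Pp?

III-1 is unaffected so carries P and passed p to IV-2 (pp), so III-1 is Pp.
III-4 is unaffected so carries P and passed p to IV-2 (pp), so III-4 is Pp.
Their cross gives offspring ratios 1/4 PP : 1/2 Pp : 1/4 pp. Conditioning on IV-3 being unaffected, P(Pp) = 1/2 / 3/4 = 2/3.

2/3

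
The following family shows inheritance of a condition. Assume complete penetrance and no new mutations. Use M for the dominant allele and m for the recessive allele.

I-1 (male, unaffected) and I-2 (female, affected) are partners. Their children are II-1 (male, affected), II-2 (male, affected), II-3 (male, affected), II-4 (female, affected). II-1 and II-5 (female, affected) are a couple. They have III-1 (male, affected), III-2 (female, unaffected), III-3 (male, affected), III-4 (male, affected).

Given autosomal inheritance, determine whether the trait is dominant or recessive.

II-1 and II-5 are both affected yet have an unaffected child III-2. Under a recessive model two affected parents are homozygous and every child would be affected, so the trait cannot be recessive.

dominant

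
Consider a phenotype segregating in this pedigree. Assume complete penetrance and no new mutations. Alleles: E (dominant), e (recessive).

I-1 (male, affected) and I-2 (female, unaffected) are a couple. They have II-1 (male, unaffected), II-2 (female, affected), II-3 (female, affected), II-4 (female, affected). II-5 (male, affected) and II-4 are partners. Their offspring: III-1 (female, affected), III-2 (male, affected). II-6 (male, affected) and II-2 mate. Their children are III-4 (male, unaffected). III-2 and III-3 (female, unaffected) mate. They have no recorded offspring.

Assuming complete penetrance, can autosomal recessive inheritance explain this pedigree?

Under autosomal recessive, III-4 (unaffected, male) cannot arise from II-6 (affected) × II-2 (affected).

No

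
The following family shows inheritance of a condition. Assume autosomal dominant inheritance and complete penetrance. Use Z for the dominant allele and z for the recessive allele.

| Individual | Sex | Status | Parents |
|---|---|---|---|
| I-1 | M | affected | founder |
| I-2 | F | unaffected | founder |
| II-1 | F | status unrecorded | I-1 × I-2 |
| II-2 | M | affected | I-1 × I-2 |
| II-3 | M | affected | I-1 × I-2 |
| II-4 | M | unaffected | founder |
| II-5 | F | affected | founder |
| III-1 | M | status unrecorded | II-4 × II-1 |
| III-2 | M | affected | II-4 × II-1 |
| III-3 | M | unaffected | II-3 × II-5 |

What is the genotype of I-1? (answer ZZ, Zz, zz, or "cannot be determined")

I-1's phenotype allows ZZ or Zz, and no parent or child forces a single allele at both positions; consistent genotype assignments exist with I-1 as ZZ or Zz.

cannot be determined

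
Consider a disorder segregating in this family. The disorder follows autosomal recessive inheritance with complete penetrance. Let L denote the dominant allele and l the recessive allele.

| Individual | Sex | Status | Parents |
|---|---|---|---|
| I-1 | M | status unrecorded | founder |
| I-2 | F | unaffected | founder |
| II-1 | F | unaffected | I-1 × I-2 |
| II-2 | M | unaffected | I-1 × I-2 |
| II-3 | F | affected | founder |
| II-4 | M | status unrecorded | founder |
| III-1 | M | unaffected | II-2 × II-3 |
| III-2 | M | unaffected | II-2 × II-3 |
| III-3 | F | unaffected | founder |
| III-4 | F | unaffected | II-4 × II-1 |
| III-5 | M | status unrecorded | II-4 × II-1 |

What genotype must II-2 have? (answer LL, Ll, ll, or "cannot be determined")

cannot be determined

II-2's phenotype allows LL or Ll, and no parent or child forces a single allele at both positions; consistent genotype assignments exist with II-2 as LL or Ll.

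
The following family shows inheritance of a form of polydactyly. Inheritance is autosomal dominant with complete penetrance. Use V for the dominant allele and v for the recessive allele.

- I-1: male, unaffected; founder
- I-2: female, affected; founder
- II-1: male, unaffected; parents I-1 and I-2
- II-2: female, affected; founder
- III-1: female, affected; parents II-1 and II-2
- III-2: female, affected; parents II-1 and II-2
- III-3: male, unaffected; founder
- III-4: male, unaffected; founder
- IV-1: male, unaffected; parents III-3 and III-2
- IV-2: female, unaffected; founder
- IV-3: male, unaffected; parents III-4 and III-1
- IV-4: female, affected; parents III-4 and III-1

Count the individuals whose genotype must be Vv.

Obligate heterozygotes: I-2 is affected so carries V and passed v to II-1 (vv), so I-2 is Vv; III-1 is affected so carries V and received v from II-1 (vv), so III-1 is Vv; III-2 is affected so carries V and received v from II-1 (vv), so III-2 is Vv; IV-4 is affected so carries V and received v from III-4 (vv), so IV-4 is Vv.
Every other individual is either homozygous by phenotype or has at least one consistent homozygous assignment, so the count is 4.

4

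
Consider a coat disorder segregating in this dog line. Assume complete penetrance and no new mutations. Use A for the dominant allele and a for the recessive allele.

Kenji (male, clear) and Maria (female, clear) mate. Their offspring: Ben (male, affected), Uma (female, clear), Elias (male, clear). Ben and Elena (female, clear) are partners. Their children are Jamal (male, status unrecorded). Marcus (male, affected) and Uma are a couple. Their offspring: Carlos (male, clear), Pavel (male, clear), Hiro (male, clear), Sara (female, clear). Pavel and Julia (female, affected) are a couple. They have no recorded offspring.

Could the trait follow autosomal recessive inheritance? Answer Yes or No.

A consistent assignment under autosomal recessive exists: Kenji Aa, Maria Aa, Ben aa, Uma AA, Elias AA, Elena AA, Marcus aa, Jamal Aa, Carlos Aa, Pavel Aa, Hiro Aa, Sara Aa, Julia aa.
In this assignment every recorded phenotype matches its genotype and every non-founder's genotype is obtainable from its parents' genotypes, so the pedigree is consistent.

Yes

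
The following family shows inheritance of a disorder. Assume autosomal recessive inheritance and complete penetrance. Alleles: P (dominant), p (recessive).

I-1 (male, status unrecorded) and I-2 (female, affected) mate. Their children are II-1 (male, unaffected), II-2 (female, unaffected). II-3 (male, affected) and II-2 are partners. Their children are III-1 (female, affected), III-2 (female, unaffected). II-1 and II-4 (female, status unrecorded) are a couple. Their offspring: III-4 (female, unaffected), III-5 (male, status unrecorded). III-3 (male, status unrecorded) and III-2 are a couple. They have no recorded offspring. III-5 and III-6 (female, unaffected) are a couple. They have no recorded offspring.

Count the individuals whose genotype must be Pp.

Obligate heterozygotes: II-1 is unaffected so carries P and received p from I-2 (pp), so II-1 is Pp; II-2 is unaffected so carries P and received p from I-2 (pp), so II-2 is Pp; III-2 is unaffected so carries P and received p from II-3 (pp), so III-2 is Pp.
Every other individual is either homozygous by phenotype or has at least one consistent homozygous assignment, so the count is 3.

3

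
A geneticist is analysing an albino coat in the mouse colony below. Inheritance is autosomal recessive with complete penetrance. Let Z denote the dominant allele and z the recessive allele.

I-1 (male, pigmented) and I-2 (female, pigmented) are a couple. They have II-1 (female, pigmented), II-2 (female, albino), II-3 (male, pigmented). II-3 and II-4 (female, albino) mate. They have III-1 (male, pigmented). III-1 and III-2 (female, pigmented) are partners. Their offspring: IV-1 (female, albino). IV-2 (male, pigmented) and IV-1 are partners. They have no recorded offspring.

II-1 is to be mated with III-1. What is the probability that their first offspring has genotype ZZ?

I-1 is pigmented so carries Z and passed z to II-2 (zz), so I-1 is Zz.
I-2 is pigmented so carries Z and passed z to II-2 (zz), so I-2 is Zz.
II-1 is a pigmented offspring of I-1 (Zz) × I-2 (Zz), whose cross gives 1/4 ZZ : 1/2 Zz : 1/4 zz; conditioning on being pigmented, II-1 is ZZ with probability 1/3, Zz with probability 2/3.
III-1 is pigmented so carries Z and received z from II-4 (zz), so III-1 is Zz.
Summing over parental genotype combinations, P(offspring has genotype ZZ) = 1/3·1/2 + 2/3·1/4 = 1/3.

1/3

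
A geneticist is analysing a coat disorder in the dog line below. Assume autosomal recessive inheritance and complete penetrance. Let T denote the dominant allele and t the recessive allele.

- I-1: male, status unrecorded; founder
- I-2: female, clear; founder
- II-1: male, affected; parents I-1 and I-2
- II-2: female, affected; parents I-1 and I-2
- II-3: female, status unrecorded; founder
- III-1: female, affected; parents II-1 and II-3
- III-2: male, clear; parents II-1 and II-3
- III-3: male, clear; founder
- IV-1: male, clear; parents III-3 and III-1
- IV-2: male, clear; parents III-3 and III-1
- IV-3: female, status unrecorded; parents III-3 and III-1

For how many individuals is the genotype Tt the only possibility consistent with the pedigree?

5

Obligate heterozygotes: I-2 is clear so carries T and passed t to II-1 (tt), so I-2 is Tt; II-3 passed T to III-2 (Tt, whose t came from II-1) and passed t to III-1 (tt), so II-3 is Tt; III-2 is clear so carries T and received t from II-1 (tt), so III-2 is Tt; IV-1 is clear so carries T and received t from III-1 (tt), so IV-1 is Tt; IV-2 is clear so carries T and received t from III-1 (tt), so IV-2 is Tt.
Every other individual is either homozygous by phenotype or has at least one consistent homozygous assignment, so the count is 5.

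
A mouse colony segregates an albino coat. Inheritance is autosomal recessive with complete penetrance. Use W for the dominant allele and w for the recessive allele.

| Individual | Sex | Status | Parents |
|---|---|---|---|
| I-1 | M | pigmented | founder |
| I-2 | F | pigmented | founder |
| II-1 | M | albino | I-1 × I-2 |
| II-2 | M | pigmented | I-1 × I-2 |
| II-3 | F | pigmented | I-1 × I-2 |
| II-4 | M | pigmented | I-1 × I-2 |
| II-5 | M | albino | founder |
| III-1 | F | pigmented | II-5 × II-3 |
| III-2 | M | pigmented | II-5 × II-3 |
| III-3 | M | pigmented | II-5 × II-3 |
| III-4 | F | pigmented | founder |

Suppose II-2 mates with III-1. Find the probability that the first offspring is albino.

I-1 is pigmented so carries W and passed w to II-1 (ww), so I-1 is Ww.
I-2 is pigmented so carries W and passed w to II-1 (ww), so I-2 is Ww.
II-2 is a pigmented offspring of I-1 (Ww) × I-2 (Ww), whose cross gives 1/4 WW : 1/2 Ww : 1/4 ww; conditioning on being pigmented, II-2 is WW with probability 1/3, Ww with probability 2/3.
III-1 is pigmented so carries W and received w from II-5 (ww), so III-1 is Ww.
Summing over parental genotype combinations, P(offspring is albino) = 2/3·1/4 = 1/6.

1/6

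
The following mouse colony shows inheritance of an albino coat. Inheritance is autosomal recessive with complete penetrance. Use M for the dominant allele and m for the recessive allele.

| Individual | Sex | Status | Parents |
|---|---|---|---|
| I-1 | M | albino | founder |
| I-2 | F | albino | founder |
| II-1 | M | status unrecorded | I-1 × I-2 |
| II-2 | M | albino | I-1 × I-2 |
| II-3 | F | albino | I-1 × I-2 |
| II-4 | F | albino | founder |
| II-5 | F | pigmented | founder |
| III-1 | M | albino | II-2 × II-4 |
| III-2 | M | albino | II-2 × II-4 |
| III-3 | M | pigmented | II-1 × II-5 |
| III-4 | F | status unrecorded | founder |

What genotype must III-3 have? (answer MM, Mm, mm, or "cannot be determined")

From phenotype alone, III-3 is MM or Mm.
III-3 is pigmented so carries M and received m from II-1 (mm), so III-3 is Mm.

Mm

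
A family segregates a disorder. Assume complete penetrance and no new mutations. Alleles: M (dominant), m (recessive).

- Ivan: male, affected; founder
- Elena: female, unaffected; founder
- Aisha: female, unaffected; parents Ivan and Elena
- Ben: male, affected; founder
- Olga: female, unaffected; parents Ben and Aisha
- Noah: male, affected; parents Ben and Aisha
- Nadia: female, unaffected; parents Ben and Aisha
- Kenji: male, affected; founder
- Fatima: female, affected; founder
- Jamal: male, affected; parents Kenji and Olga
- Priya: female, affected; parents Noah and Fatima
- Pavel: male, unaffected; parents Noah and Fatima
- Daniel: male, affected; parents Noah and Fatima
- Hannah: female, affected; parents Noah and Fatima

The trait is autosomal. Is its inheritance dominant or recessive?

dominant

Noah and Fatima are both affected yet have an unaffected child Pavel. Under a recessive model two affected parents are homozygous and every child would be affected, so the trait cannot be recessive.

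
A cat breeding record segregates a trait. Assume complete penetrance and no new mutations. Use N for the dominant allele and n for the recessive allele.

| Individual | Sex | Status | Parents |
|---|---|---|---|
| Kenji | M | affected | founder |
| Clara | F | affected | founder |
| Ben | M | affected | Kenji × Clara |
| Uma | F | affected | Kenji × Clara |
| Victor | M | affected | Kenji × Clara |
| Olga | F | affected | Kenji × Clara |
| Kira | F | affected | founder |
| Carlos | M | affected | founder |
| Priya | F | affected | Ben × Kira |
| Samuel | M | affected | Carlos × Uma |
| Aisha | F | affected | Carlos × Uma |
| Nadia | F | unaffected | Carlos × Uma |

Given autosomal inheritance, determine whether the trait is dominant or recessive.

Carlos and Uma are both affected yet have an unaffected child Nadia. Under a recessive model two affected parents are homozygous and every child would be affected, so the trait cannot be recessive.

dominant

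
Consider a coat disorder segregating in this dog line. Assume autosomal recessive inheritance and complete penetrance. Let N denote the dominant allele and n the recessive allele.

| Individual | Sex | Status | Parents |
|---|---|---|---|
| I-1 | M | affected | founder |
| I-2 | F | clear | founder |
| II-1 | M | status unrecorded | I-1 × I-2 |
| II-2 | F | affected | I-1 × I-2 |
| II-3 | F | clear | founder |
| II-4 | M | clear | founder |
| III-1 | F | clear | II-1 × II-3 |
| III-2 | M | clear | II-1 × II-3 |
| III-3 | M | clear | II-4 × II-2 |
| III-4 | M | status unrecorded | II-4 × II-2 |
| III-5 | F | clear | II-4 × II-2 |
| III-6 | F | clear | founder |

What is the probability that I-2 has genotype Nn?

I-2 is clear so carries N and passed n to II-2 (nn), so I-2 is Nn, giving P(Nn) = 1.

1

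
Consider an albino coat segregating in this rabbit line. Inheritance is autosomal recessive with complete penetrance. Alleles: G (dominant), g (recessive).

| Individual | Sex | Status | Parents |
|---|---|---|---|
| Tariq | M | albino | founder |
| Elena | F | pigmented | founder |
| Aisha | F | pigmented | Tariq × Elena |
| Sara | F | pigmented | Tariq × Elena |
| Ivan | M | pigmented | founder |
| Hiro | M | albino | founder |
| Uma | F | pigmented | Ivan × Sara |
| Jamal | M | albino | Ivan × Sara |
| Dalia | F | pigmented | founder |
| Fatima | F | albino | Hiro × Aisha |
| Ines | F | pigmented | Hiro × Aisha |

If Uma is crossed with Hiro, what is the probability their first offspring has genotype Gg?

2/3

Ivan is pigmented so carries G and passed g to Jamal (gg), so Ivan is Gg.
Sara is pigmented so carries G and received g from Tariq (gg), so Sara is Gg.
Uma is a pigmented offspring of Ivan (Gg) × Sara (Gg), whose cross gives 1/4 GG : 1/2 Gg : 1/4 gg; conditioning on being pigmented, Uma is GG with probability 1/3, Gg with probability 2/3.
Hiro is albino, so Hiro is gg.
Summing over parental genotype combinations, P(offspring has genotype Gg) = 1/3·1 + 2/3·1/2 = 2/3.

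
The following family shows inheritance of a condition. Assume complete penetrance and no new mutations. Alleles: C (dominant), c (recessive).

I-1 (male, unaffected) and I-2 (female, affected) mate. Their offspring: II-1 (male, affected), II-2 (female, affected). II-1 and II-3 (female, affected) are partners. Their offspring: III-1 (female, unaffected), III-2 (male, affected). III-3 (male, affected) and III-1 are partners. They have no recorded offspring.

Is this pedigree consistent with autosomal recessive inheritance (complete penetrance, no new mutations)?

Under autosomal recessive, III-1 (unaffected, female) cannot arise from II-1 (affected) × II-3 (affected).

No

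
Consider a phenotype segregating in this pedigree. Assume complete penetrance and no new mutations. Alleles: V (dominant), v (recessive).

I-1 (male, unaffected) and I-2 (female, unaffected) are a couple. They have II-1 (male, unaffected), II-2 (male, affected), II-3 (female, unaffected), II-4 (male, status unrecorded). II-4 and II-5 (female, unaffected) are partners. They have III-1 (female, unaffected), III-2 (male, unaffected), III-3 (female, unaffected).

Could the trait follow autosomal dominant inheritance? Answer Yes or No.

Under autosomal dominant, II-2 (affected, male) cannot arise from I-1 (unaffected) × I-2 (unaffected).

No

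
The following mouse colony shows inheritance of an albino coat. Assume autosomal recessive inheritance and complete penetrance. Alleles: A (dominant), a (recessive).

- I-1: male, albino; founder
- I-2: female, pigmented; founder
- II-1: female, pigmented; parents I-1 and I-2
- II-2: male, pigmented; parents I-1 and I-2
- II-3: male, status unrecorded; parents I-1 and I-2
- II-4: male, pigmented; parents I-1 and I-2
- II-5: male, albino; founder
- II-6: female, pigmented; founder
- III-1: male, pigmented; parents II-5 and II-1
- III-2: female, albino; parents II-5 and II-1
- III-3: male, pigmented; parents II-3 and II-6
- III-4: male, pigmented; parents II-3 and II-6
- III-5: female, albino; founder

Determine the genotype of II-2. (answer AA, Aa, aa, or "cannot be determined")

Aa

From phenotype alone, II-2 is AA or Aa.
II-2 is pigmented so carries A and received a from I-1 (aa), so II-2 is Aa.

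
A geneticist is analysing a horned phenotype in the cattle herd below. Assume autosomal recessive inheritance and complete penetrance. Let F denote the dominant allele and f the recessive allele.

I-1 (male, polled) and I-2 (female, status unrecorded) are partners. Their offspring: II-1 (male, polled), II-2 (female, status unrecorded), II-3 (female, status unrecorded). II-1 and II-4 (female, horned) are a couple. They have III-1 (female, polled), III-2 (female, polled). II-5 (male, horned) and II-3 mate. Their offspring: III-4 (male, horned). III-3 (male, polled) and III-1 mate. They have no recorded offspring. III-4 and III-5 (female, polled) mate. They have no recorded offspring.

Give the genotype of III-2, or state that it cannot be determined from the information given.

From phenotype alone, III-2 is FF or Ff.
III-2 is polled so carries F and received f from II-4 (ff), so III-2 is Ff.

Ff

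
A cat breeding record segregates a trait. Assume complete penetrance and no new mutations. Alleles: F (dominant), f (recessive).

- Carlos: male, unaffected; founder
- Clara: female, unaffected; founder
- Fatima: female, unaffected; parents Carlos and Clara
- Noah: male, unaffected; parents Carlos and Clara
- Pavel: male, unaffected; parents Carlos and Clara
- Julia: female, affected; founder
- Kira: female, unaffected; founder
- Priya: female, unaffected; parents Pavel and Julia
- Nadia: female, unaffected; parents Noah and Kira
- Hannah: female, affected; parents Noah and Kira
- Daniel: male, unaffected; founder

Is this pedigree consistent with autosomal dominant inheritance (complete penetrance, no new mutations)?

Under autosomal dominant, Hannah (affected, female) cannot arise from Noah (unaffected) × Kira (unaffected).

No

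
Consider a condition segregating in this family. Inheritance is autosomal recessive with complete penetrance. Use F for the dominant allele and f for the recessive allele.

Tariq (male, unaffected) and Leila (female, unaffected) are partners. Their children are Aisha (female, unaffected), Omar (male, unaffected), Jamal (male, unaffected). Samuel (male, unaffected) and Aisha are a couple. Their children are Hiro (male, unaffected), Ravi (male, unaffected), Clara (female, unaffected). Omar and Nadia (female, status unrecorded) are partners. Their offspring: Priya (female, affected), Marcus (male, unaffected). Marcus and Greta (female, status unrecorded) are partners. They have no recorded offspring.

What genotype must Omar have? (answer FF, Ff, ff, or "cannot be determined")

Ff

From phenotype alone, Omar is FF or Ff.
Omar is unaffected so carries F and passed f to Priya (ff), so Omar is Ff.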